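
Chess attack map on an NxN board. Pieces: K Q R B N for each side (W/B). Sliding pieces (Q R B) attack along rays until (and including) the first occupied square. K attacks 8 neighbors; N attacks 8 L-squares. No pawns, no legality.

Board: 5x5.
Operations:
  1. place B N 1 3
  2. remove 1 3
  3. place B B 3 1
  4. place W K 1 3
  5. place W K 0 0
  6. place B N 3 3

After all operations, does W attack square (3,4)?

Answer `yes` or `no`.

Op 1: place BN@(1,3)
Op 2: remove (1,3)
Op 3: place BB@(3,1)
Op 4: place WK@(1,3)
Op 5: place WK@(0,0)
Op 6: place BN@(3,3)
Per-piece attacks for W:
  WK@(0,0): attacks (0,1) (1,0) (1,1)
  WK@(1,3): attacks (1,4) (1,2) (2,3) (0,3) (2,4) (2,2) (0,4) (0,2)
W attacks (3,4): no

Answer: no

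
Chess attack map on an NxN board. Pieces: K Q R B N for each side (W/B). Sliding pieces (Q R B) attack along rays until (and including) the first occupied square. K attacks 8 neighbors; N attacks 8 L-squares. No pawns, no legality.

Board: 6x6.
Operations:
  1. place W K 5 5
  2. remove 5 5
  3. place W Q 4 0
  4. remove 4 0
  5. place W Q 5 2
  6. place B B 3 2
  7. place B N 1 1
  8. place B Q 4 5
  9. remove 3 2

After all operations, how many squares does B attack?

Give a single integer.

Op 1: place WK@(5,5)
Op 2: remove (5,5)
Op 3: place WQ@(4,0)
Op 4: remove (4,0)
Op 5: place WQ@(5,2)
Op 6: place BB@(3,2)
Op 7: place BN@(1,1)
Op 8: place BQ@(4,5)
Op 9: remove (3,2)
Per-piece attacks for B:
  BN@(1,1): attacks (2,3) (3,2) (0,3) (3,0)
  BQ@(4,5): attacks (4,4) (4,3) (4,2) (4,1) (4,0) (5,5) (3,5) (2,5) (1,5) (0,5) (5,4) (3,4) (2,3) (1,2) (0,1)
Union (18 distinct): (0,1) (0,3) (0,5) (1,2) (1,5) (2,3) (2,5) (3,0) (3,2) (3,4) (3,5) (4,0) (4,1) (4,2) (4,3) (4,4) (5,4) (5,5)

Answer: 18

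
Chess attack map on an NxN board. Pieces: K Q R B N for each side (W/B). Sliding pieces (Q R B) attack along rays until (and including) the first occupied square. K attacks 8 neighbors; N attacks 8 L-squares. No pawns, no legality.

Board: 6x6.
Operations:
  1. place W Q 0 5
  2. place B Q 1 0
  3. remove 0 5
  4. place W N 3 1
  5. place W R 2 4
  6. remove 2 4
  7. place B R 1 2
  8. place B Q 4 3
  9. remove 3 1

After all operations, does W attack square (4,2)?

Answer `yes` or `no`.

Op 1: place WQ@(0,5)
Op 2: place BQ@(1,0)
Op 3: remove (0,5)
Op 4: place WN@(3,1)
Op 5: place WR@(2,4)
Op 6: remove (2,4)
Op 7: place BR@(1,2)
Op 8: place BQ@(4,3)
Op 9: remove (3,1)
Per-piece attacks for W:
W attacks (4,2): no

Answer: no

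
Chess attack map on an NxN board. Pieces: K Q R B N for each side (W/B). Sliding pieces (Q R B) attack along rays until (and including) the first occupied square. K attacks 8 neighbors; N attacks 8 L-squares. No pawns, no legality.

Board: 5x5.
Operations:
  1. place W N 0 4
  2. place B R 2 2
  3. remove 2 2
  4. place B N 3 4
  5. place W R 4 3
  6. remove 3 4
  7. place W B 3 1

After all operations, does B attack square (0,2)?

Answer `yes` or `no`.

Op 1: place WN@(0,4)
Op 2: place BR@(2,2)
Op 3: remove (2,2)
Op 4: place BN@(3,4)
Op 5: place WR@(4,3)
Op 6: remove (3,4)
Op 7: place WB@(3,1)
Per-piece attacks for B:
B attacks (0,2): no

Answer: no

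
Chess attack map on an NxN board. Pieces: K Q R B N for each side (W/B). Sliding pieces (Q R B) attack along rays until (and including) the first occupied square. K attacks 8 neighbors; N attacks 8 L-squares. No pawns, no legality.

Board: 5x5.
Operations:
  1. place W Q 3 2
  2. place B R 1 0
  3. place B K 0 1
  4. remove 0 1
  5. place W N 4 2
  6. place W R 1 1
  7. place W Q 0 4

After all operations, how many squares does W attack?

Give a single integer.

Op 1: place WQ@(3,2)
Op 2: place BR@(1,0)
Op 3: place BK@(0,1)
Op 4: remove (0,1)
Op 5: place WN@(4,2)
Op 6: place WR@(1,1)
Op 7: place WQ@(0,4)
Per-piece attacks for W:
  WQ@(0,4): attacks (0,3) (0,2) (0,1) (0,0) (1,4) (2,4) (3,4) (4,4) (1,3) (2,2) (3,1) (4,0)
  WR@(1,1): attacks (1,2) (1,3) (1,4) (1,0) (2,1) (3,1) (4,1) (0,1) [ray(0,-1) blocked at (1,0)]
  WQ@(3,2): attacks (3,3) (3,4) (3,1) (3,0) (4,2) (2,2) (1,2) (0,2) (4,3) (4,1) (2,3) (1,4) (2,1) (1,0) [ray(1,0) blocked at (4,2); ray(-1,-1) blocked at (1,0)]
  WN@(4,2): attacks (3,4) (2,3) (3,0) (2,1)
Union (21 distinct): (0,0) (0,1) (0,2) (0,3) (1,0) (1,2) (1,3) (1,4) (2,1) (2,2) (2,3) (2,4) (3,0) (3,1) (3,3) (3,4) (4,0) (4,1) (4,2) (4,3) (4,4)

Answer: 21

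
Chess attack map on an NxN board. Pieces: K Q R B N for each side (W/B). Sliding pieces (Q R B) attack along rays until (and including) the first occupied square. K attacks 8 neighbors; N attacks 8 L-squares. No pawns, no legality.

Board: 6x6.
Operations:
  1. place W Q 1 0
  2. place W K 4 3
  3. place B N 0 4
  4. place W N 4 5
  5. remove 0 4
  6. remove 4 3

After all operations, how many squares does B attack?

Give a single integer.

Answer: 0

Derivation:
Op 1: place WQ@(1,0)
Op 2: place WK@(4,3)
Op 3: place BN@(0,4)
Op 4: place WN@(4,5)
Op 5: remove (0,4)
Op 6: remove (4,3)
Per-piece attacks for B:
Union (0 distinct): (none)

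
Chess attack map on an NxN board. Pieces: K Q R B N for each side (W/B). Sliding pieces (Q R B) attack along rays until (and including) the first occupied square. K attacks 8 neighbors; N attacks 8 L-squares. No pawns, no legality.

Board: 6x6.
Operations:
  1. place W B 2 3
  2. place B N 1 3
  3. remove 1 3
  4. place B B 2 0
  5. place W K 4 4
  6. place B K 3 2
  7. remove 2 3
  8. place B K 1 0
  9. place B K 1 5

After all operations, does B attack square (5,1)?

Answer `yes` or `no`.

Op 1: place WB@(2,3)
Op 2: place BN@(1,3)
Op 3: remove (1,3)
Op 4: place BB@(2,0)
Op 5: place WK@(4,4)
Op 6: place BK@(3,2)
Op 7: remove (2,3)
Op 8: place BK@(1,0)
Op 9: place BK@(1,5)
Per-piece attacks for B:
  BK@(1,0): attacks (1,1) (2,0) (0,0) (2,1) (0,1)
  BK@(1,5): attacks (1,4) (2,5) (0,5) (2,4) (0,4)
  BB@(2,0): attacks (3,1) (4,2) (5,3) (1,1) (0,2)
  BK@(3,2): attacks (3,3) (3,1) (4,2) (2,2) (4,3) (4,1) (2,3) (2,1)
B attacks (5,1): no

Answer: no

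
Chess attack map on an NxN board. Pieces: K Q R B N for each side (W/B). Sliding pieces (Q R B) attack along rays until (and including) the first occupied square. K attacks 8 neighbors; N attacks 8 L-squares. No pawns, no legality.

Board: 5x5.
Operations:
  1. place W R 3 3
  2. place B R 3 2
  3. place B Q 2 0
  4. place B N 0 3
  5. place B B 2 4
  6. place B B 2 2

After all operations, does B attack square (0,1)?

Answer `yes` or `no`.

Op 1: place WR@(3,3)
Op 2: place BR@(3,2)
Op 3: place BQ@(2,0)
Op 4: place BN@(0,3)
Op 5: place BB@(2,4)
Op 6: place BB@(2,2)
Per-piece attacks for B:
  BN@(0,3): attacks (2,4) (1,1) (2,2)
  BQ@(2,0): attacks (2,1) (2,2) (3,0) (4,0) (1,0) (0,0) (3,1) (4,2) (1,1) (0,2) [ray(0,1) blocked at (2,2)]
  BB@(2,2): attacks (3,3) (3,1) (4,0) (1,3) (0,4) (1,1) (0,0) [ray(1,1) blocked at (3,3)]
  BB@(2,4): attacks (3,3) (1,3) (0,2) [ray(1,-1) blocked at (3,3)]
  BR@(3,2): attacks (3,3) (3,1) (3,0) (4,2) (2,2) [ray(0,1) blocked at (3,3); ray(-1,0) blocked at (2,2)]
B attacks (0,1): no

Answer: no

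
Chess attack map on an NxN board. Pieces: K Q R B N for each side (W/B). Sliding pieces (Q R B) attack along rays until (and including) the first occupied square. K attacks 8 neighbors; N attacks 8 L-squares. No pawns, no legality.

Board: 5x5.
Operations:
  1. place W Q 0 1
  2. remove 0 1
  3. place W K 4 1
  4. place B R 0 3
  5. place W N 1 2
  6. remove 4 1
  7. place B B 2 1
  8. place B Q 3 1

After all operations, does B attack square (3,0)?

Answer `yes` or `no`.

Answer: yes

Derivation:
Op 1: place WQ@(0,1)
Op 2: remove (0,1)
Op 3: place WK@(4,1)
Op 4: place BR@(0,3)
Op 5: place WN@(1,2)
Op 6: remove (4,1)
Op 7: place BB@(2,1)
Op 8: place BQ@(3,1)
Per-piece attacks for B:
  BR@(0,3): attacks (0,4) (0,2) (0,1) (0,0) (1,3) (2,3) (3,3) (4,3)
  BB@(2,1): attacks (3,2) (4,3) (3,0) (1,2) (1,0) [ray(-1,1) blocked at (1,2)]
  BQ@(3,1): attacks (3,2) (3,3) (3,4) (3,0) (4,1) (2,1) (4,2) (4,0) (2,2) (1,3) (0,4) (2,0) [ray(-1,0) blocked at (2,1)]
B attacks (3,0): yes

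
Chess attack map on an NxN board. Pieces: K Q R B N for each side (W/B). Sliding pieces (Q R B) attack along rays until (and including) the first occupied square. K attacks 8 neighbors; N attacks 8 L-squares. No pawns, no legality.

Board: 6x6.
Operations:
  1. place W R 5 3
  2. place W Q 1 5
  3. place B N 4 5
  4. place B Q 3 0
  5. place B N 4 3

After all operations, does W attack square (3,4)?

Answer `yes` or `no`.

Answer: no

Derivation:
Op 1: place WR@(5,3)
Op 2: place WQ@(1,5)
Op 3: place BN@(4,5)
Op 4: place BQ@(3,0)
Op 5: place BN@(4,3)
Per-piece attacks for W:
  WQ@(1,5): attacks (1,4) (1,3) (1,2) (1,1) (1,0) (2,5) (3,5) (4,5) (0,5) (2,4) (3,3) (4,2) (5,1) (0,4) [ray(1,0) blocked at (4,5)]
  WR@(5,3): attacks (5,4) (5,5) (5,2) (5,1) (5,0) (4,3) [ray(-1,0) blocked at (4,3)]
W attacks (3,4): no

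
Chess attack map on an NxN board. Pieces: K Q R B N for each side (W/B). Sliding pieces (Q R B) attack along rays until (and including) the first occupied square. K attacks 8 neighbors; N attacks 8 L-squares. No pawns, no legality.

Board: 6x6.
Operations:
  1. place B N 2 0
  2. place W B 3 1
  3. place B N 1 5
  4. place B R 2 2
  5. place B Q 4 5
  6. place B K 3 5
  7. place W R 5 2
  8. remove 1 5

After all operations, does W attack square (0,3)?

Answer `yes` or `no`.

Answer: no

Derivation:
Op 1: place BN@(2,0)
Op 2: place WB@(3,1)
Op 3: place BN@(1,5)
Op 4: place BR@(2,2)
Op 5: place BQ@(4,5)
Op 6: place BK@(3,5)
Op 7: place WR@(5,2)
Op 8: remove (1,5)
Per-piece attacks for W:
  WB@(3,1): attacks (4,2) (5,3) (4,0) (2,2) (2,0) [ray(-1,1) blocked at (2,2); ray(-1,-1) blocked at (2,0)]
  WR@(5,2): attacks (5,3) (5,4) (5,5) (5,1) (5,0) (4,2) (3,2) (2,2) [ray(-1,0) blocked at (2,2)]
W attacks (0,3): no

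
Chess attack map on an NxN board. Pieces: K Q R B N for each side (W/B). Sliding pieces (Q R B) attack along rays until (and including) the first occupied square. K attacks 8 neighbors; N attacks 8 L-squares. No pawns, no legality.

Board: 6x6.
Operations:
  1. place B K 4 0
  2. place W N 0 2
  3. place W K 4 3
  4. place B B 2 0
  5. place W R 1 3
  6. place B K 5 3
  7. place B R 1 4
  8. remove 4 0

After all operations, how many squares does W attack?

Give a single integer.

Op 1: place BK@(4,0)
Op 2: place WN@(0,2)
Op 3: place WK@(4,3)
Op 4: place BB@(2,0)
Op 5: place WR@(1,3)
Op 6: place BK@(5,3)
Op 7: place BR@(1,4)
Op 8: remove (4,0)
Per-piece attacks for W:
  WN@(0,2): attacks (1,4) (2,3) (1,0) (2,1)
  WR@(1,3): attacks (1,4) (1,2) (1,1) (1,0) (2,3) (3,3) (4,3) (0,3) [ray(0,1) blocked at (1,4); ray(1,0) blocked at (4,3)]
  WK@(4,3): attacks (4,4) (4,2) (5,3) (3,3) (5,4) (5,2) (3,4) (3,2)
Union (16 distinct): (0,3) (1,0) (1,1) (1,2) (1,4) (2,1) (2,3) (3,2) (3,3) (3,4) (4,2) (4,3) (4,4) (5,2) (5,3) (5,4)

Answer: 16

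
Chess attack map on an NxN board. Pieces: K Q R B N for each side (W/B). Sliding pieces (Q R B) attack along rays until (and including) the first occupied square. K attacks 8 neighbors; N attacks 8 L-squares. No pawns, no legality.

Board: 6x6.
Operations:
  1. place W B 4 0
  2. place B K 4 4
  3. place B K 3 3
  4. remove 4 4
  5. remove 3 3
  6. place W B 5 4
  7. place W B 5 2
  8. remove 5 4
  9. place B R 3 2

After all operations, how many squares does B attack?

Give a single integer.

Answer: 10

Derivation:
Op 1: place WB@(4,0)
Op 2: place BK@(4,4)
Op 3: place BK@(3,3)
Op 4: remove (4,4)
Op 5: remove (3,3)
Op 6: place WB@(5,4)
Op 7: place WB@(5,2)
Op 8: remove (5,4)
Op 9: place BR@(3,2)
Per-piece attacks for B:
  BR@(3,2): attacks (3,3) (3,4) (3,5) (3,1) (3,0) (4,2) (5,2) (2,2) (1,2) (0,2) [ray(1,0) blocked at (5,2)]
Union (10 distinct): (0,2) (1,2) (2,2) (3,0) (3,1) (3,3) (3,4) (3,5) (4,2) (5,2)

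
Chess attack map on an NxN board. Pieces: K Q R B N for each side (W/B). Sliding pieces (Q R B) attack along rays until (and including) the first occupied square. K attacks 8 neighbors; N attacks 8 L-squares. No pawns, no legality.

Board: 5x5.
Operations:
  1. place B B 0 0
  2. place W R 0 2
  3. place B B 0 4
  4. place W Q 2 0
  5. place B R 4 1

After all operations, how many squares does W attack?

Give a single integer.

Op 1: place BB@(0,0)
Op 2: place WR@(0,2)
Op 3: place BB@(0,4)
Op 4: place WQ@(2,0)
Op 5: place BR@(4,1)
Per-piece attacks for W:
  WR@(0,2): attacks (0,3) (0,4) (0,1) (0,0) (1,2) (2,2) (3,2) (4,2) [ray(0,1) blocked at (0,4); ray(0,-1) blocked at (0,0)]
  WQ@(2,0): attacks (2,1) (2,2) (2,3) (2,4) (3,0) (4,0) (1,0) (0,0) (3,1) (4,2) (1,1) (0,2) [ray(-1,0) blocked at (0,0); ray(-1,1) blocked at (0,2)]
Union (17 distinct): (0,0) (0,1) (0,2) (0,3) (0,4) (1,0) (1,1) (1,2) (2,1) (2,2) (2,3) (2,4) (3,0) (3,1) (3,2) (4,0) (4,2)

Answer: 17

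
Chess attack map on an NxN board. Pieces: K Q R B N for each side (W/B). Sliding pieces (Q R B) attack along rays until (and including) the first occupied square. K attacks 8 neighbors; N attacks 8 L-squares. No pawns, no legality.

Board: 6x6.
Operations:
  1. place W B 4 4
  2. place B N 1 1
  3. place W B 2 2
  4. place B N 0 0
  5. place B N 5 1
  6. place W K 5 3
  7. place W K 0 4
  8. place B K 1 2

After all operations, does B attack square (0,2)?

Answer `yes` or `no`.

Answer: yes

Derivation:
Op 1: place WB@(4,4)
Op 2: place BN@(1,1)
Op 3: place WB@(2,2)
Op 4: place BN@(0,0)
Op 5: place BN@(5,1)
Op 6: place WK@(5,3)
Op 7: place WK@(0,4)
Op 8: place BK@(1,2)
Per-piece attacks for B:
  BN@(0,0): attacks (1,2) (2,1)
  BN@(1,1): attacks (2,3) (3,2) (0,3) (3,0)
  BK@(1,2): attacks (1,3) (1,1) (2,2) (0,2) (2,3) (2,1) (0,3) (0,1)
  BN@(5,1): attacks (4,3) (3,2) (3,0)
B attacks (0,2): yes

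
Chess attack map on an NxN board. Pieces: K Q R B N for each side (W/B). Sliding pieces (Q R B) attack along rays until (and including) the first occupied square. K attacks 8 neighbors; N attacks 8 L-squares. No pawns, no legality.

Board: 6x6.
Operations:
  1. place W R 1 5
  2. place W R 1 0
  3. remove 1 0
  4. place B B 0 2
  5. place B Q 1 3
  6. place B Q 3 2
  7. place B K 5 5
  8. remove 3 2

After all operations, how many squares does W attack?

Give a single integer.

Op 1: place WR@(1,5)
Op 2: place WR@(1,0)
Op 3: remove (1,0)
Op 4: place BB@(0,2)
Op 5: place BQ@(1,3)
Op 6: place BQ@(3,2)
Op 7: place BK@(5,5)
Op 8: remove (3,2)
Per-piece attacks for W:
  WR@(1,5): attacks (1,4) (1,3) (2,5) (3,5) (4,5) (5,5) (0,5) [ray(0,-1) blocked at (1,3); ray(1,0) blocked at (5,5)]
Union (7 distinct): (0,5) (1,3) (1,4) (2,5) (3,5) (4,5) (5,5)

Answer: 7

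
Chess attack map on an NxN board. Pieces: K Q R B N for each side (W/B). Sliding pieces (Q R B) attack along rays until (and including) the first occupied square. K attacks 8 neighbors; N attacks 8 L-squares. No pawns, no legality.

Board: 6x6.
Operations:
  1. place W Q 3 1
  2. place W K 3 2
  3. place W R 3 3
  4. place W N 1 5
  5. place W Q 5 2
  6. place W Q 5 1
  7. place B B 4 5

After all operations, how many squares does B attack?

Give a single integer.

Op 1: place WQ@(3,1)
Op 2: place WK@(3,2)
Op 3: place WR@(3,3)
Op 4: place WN@(1,5)
Op 5: place WQ@(5,2)
Op 6: place WQ@(5,1)
Op 7: place BB@(4,5)
Per-piece attacks for B:
  BB@(4,5): attacks (5,4) (3,4) (2,3) (1,2) (0,1)
Union (5 distinct): (0,1) (1,2) (2,3) (3,4) (5,4)

Answer: 5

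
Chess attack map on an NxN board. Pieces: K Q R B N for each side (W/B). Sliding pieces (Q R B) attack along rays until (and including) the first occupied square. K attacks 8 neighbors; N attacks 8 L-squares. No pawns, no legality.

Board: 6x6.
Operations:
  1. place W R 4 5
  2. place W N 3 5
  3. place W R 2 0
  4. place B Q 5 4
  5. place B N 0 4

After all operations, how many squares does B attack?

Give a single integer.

Op 1: place WR@(4,5)
Op 2: place WN@(3,5)
Op 3: place WR@(2,0)
Op 4: place BQ@(5,4)
Op 5: place BN@(0,4)
Per-piece attacks for B:
  BN@(0,4): attacks (2,5) (1,2) (2,3)
  BQ@(5,4): attacks (5,5) (5,3) (5,2) (5,1) (5,0) (4,4) (3,4) (2,4) (1,4) (0,4) (4,5) (4,3) (3,2) (2,1) (1,0) [ray(-1,0) blocked at (0,4); ray(-1,1) blocked at (4,5)]
Union (18 distinct): (0,4) (1,0) (1,2) (1,4) (2,1) (2,3) (2,4) (2,5) (3,2) (3,4) (4,3) (4,4) (4,5) (5,0) (5,1) (5,2) (5,3) (5,5)

Answer: 18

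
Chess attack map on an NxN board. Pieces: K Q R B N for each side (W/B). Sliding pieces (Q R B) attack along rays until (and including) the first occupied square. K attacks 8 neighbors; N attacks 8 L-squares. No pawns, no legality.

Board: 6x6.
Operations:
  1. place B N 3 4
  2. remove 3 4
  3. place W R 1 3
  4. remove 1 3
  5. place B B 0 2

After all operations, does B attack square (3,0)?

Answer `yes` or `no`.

Answer: no

Derivation:
Op 1: place BN@(3,4)
Op 2: remove (3,4)
Op 3: place WR@(1,3)
Op 4: remove (1,3)
Op 5: place BB@(0,2)
Per-piece attacks for B:
  BB@(0,2): attacks (1,3) (2,4) (3,5) (1,1) (2,0)
B attacks (3,0): no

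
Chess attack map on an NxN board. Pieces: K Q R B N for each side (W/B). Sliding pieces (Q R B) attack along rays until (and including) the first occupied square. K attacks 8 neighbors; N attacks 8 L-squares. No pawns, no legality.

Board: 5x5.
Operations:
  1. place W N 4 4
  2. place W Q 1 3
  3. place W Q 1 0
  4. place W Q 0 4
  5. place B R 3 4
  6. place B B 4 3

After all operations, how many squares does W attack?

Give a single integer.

Op 1: place WN@(4,4)
Op 2: place WQ@(1,3)
Op 3: place WQ@(1,0)
Op 4: place WQ@(0,4)
Op 5: place BR@(3,4)
Op 6: place BB@(4,3)
Per-piece attacks for W:
  WQ@(0,4): attacks (0,3) (0,2) (0,1) (0,0) (1,4) (2,4) (3,4) (1,3) [ray(1,0) blocked at (3,4); ray(1,-1) blocked at (1,3)]
  WQ@(1,0): attacks (1,1) (1,2) (1,3) (2,0) (3,0) (4,0) (0,0) (2,1) (3,2) (4,3) (0,1) [ray(0,1) blocked at (1,3); ray(1,1) blocked at (4,3)]
  WQ@(1,3): attacks (1,4) (1,2) (1,1) (1,0) (2,3) (3,3) (4,3) (0,3) (2,4) (2,2) (3,1) (4,0) (0,4) (0,2) [ray(0,-1) blocked at (1,0); ray(1,0) blocked at (4,3); ray(-1,1) blocked at (0,4)]
  WN@(4,4): attacks (3,2) (2,3)
Union (22 distinct): (0,0) (0,1) (0,2) (0,3) (0,4) (1,0) (1,1) (1,2) (1,3) (1,4) (2,0) (2,1) (2,2) (2,3) (2,4) (3,0) (3,1) (3,2) (3,3) (3,4) (4,0) (4,3)

Answer: 22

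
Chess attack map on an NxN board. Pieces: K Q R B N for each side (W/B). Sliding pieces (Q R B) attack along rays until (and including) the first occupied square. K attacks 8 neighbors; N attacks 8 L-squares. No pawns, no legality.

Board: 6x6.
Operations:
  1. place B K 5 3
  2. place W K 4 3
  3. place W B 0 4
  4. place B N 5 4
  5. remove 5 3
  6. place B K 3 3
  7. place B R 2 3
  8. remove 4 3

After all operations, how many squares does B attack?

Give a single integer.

Op 1: place BK@(5,3)
Op 2: place WK@(4,3)
Op 3: place WB@(0,4)
Op 4: place BN@(5,4)
Op 5: remove (5,3)
Op 6: place BK@(3,3)
Op 7: place BR@(2,3)
Op 8: remove (4,3)
Per-piece attacks for B:
  BR@(2,3): attacks (2,4) (2,5) (2,2) (2,1) (2,0) (3,3) (1,3) (0,3) [ray(1,0) blocked at (3,3)]
  BK@(3,3): attacks (3,4) (3,2) (4,3) (2,3) (4,4) (4,2) (2,4) (2,2)
  BN@(5,4): attacks (3,5) (4,2) (3,3)
Union (15 distinct): (0,3) (1,3) (2,0) (2,1) (2,2) (2,3) (2,4) (2,5) (3,2) (3,3) (3,4) (3,5) (4,2) (4,3) (4,4)

Answer: 15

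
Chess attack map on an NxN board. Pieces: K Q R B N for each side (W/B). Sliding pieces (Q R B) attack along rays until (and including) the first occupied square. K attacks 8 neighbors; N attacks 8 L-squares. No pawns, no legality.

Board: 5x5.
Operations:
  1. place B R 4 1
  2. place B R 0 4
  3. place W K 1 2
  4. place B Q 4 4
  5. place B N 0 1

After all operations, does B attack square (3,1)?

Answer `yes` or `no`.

Answer: yes

Derivation:
Op 1: place BR@(4,1)
Op 2: place BR@(0,4)
Op 3: place WK@(1,2)
Op 4: place BQ@(4,4)
Op 5: place BN@(0,1)
Per-piece attacks for B:
  BN@(0,1): attacks (1,3) (2,2) (2,0)
  BR@(0,4): attacks (0,3) (0,2) (0,1) (1,4) (2,4) (3,4) (4,4) [ray(0,-1) blocked at (0,1); ray(1,0) blocked at (4,4)]
  BR@(4,1): attacks (4,2) (4,3) (4,4) (4,0) (3,1) (2,1) (1,1) (0,1) [ray(0,1) blocked at (4,4); ray(-1,0) blocked at (0,1)]
  BQ@(4,4): attacks (4,3) (4,2) (4,1) (3,4) (2,4) (1,4) (0,4) (3,3) (2,2) (1,1) (0,0) [ray(0,-1) blocked at (4,1); ray(-1,0) blocked at (0,4)]
B attacks (3,1): yes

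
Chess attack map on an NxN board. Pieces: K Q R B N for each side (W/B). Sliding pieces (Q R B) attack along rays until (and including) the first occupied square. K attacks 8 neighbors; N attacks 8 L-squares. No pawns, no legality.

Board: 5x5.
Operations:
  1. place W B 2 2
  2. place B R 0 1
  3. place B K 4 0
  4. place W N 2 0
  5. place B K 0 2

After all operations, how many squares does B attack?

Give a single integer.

Op 1: place WB@(2,2)
Op 2: place BR@(0,1)
Op 3: place BK@(4,0)
Op 4: place WN@(2,0)
Op 5: place BK@(0,2)
Per-piece attacks for B:
  BR@(0,1): attacks (0,2) (0,0) (1,1) (2,1) (3,1) (4,1) [ray(0,1) blocked at (0,2)]
  BK@(0,2): attacks (0,3) (0,1) (1,2) (1,3) (1,1)
  BK@(4,0): attacks (4,1) (3,0) (3,1)
Union (11 distinct): (0,0) (0,1) (0,2) (0,3) (1,1) (1,2) (1,3) (2,1) (3,0) (3,1) (4,1)

Answer: 11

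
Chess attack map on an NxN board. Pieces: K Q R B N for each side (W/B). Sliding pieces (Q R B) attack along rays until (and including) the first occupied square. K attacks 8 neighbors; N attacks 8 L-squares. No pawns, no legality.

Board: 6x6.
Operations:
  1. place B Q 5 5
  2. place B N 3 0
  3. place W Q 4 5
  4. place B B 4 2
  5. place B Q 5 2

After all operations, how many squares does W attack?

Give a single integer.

Op 1: place BQ@(5,5)
Op 2: place BN@(3,0)
Op 3: place WQ@(4,5)
Op 4: place BB@(4,2)
Op 5: place BQ@(5,2)
Per-piece attacks for W:
  WQ@(4,5): attacks (4,4) (4,3) (4,2) (5,5) (3,5) (2,5) (1,5) (0,5) (5,4) (3,4) (2,3) (1,2) (0,1) [ray(0,-1) blocked at (4,2); ray(1,0) blocked at (5,5)]
Union (13 distinct): (0,1) (0,5) (1,2) (1,5) (2,3) (2,5) (3,4) (3,5) (4,2) (4,3) (4,4) (5,4) (5,5)

Answer: 13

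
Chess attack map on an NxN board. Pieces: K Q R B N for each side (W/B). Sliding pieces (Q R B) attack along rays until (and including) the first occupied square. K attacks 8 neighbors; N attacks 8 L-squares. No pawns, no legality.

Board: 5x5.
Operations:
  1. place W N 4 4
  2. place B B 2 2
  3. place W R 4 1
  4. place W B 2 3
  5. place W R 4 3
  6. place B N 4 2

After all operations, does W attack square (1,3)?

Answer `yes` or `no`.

Answer: no

Derivation:
Op 1: place WN@(4,4)
Op 2: place BB@(2,2)
Op 3: place WR@(4,1)
Op 4: place WB@(2,3)
Op 5: place WR@(4,3)
Op 6: place BN@(4,2)
Per-piece attacks for W:
  WB@(2,3): attacks (3,4) (3,2) (4,1) (1,4) (1,2) (0,1) [ray(1,-1) blocked at (4,1)]
  WR@(4,1): attacks (4,2) (4,0) (3,1) (2,1) (1,1) (0,1) [ray(0,1) blocked at (4,2)]
  WR@(4,3): attacks (4,4) (4,2) (3,3) (2,3) [ray(0,1) blocked at (4,4); ray(0,-1) blocked at (4,2); ray(-1,0) blocked at (2,3)]
  WN@(4,4): attacks (3,2) (2,3)
W attacks (1,3): no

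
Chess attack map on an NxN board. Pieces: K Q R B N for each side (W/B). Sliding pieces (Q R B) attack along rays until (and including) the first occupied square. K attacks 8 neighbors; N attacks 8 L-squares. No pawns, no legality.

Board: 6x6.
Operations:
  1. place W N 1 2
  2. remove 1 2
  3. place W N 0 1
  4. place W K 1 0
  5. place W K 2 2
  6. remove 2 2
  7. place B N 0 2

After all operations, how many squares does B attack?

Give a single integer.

Answer: 4

Derivation:
Op 1: place WN@(1,2)
Op 2: remove (1,2)
Op 3: place WN@(0,1)
Op 4: place WK@(1,0)
Op 5: place WK@(2,2)
Op 6: remove (2,2)
Op 7: place BN@(0,2)
Per-piece attacks for B:
  BN@(0,2): attacks (1,4) (2,3) (1,0) (2,1)
Union (4 distinct): (1,0) (1,4) (2,1) (2,3)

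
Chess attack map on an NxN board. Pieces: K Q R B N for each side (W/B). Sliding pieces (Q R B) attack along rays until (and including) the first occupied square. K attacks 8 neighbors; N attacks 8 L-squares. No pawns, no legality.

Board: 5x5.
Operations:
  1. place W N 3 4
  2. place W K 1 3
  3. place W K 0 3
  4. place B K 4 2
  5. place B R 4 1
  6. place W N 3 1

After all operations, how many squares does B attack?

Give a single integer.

Answer: 7

Derivation:
Op 1: place WN@(3,4)
Op 2: place WK@(1,3)
Op 3: place WK@(0,3)
Op 4: place BK@(4,2)
Op 5: place BR@(4,1)
Op 6: place WN@(3,1)
Per-piece attacks for B:
  BR@(4,1): attacks (4,2) (4,0) (3,1) [ray(0,1) blocked at (4,2); ray(-1,0) blocked at (3,1)]
  BK@(4,2): attacks (4,3) (4,1) (3,2) (3,3) (3,1)
Union (7 distinct): (3,1) (3,2) (3,3) (4,0) (4,1) (4,2) (4,3)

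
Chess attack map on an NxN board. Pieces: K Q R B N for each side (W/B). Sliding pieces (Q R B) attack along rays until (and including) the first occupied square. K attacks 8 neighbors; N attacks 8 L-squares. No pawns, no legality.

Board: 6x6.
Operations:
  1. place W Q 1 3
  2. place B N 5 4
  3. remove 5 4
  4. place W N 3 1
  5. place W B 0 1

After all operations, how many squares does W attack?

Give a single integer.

Answer: 20

Derivation:
Op 1: place WQ@(1,3)
Op 2: place BN@(5,4)
Op 3: remove (5,4)
Op 4: place WN@(3,1)
Op 5: place WB@(0,1)
Per-piece attacks for W:
  WB@(0,1): attacks (1,2) (2,3) (3,4) (4,5) (1,0)
  WQ@(1,3): attacks (1,4) (1,5) (1,2) (1,1) (1,0) (2,3) (3,3) (4,3) (5,3) (0,3) (2,4) (3,5) (2,2) (3,1) (0,4) (0,2) [ray(1,-1) blocked at (3,1)]
  WN@(3,1): attacks (4,3) (5,2) (2,3) (1,2) (5,0) (1,0)
Union (20 distinct): (0,2) (0,3) (0,4) (1,0) (1,1) (1,2) (1,4) (1,5) (2,2) (2,3) (2,4) (3,1) (3,3) (3,4) (3,5) (4,3) (4,5) (5,0) (5,2) (5,3)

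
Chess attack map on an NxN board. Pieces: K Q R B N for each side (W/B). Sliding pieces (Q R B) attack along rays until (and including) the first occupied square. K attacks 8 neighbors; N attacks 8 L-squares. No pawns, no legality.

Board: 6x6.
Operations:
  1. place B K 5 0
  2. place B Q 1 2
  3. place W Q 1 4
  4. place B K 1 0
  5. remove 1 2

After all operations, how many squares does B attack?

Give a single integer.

Op 1: place BK@(5,0)
Op 2: place BQ@(1,2)
Op 3: place WQ@(1,4)
Op 4: place BK@(1,0)
Op 5: remove (1,2)
Per-piece attacks for B:
  BK@(1,0): attacks (1,1) (2,0) (0,0) (2,1) (0,1)
  BK@(5,0): attacks (5,1) (4,0) (4,1)
Union (8 distinct): (0,0) (0,1) (1,1) (2,0) (2,1) (4,0) (4,1) (5,1)

Answer: 8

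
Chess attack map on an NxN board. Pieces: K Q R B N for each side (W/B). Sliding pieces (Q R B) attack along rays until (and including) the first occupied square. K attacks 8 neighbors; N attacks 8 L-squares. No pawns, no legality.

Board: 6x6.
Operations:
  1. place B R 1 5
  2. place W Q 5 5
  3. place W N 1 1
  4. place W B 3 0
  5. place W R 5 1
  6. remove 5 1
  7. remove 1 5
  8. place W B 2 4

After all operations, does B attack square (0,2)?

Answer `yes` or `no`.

Answer: no

Derivation:
Op 1: place BR@(1,5)
Op 2: place WQ@(5,5)
Op 3: place WN@(1,1)
Op 4: place WB@(3,0)
Op 5: place WR@(5,1)
Op 6: remove (5,1)
Op 7: remove (1,5)
Op 8: place WB@(2,4)
Per-piece attacks for B:
B attacks (0,2): no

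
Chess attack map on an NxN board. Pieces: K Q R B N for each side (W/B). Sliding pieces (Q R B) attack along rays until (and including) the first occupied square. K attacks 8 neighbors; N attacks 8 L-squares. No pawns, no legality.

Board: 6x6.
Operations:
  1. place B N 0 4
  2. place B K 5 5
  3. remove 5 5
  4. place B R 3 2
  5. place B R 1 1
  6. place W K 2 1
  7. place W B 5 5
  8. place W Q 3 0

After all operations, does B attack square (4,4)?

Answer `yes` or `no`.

Answer: no

Derivation:
Op 1: place BN@(0,4)
Op 2: place BK@(5,5)
Op 3: remove (5,5)
Op 4: place BR@(3,2)
Op 5: place BR@(1,1)
Op 6: place WK@(2,1)
Op 7: place WB@(5,5)
Op 8: place WQ@(3,0)
Per-piece attacks for B:
  BN@(0,4): attacks (2,5) (1,2) (2,3)
  BR@(1,1): attacks (1,2) (1,3) (1,4) (1,5) (1,0) (2,1) (0,1) [ray(1,0) blocked at (2,1)]
  BR@(3,2): attacks (3,3) (3,4) (3,5) (3,1) (3,0) (4,2) (5,2) (2,2) (1,2) (0,2) [ray(0,-1) blocked at (3,0)]
B attacks (4,4): no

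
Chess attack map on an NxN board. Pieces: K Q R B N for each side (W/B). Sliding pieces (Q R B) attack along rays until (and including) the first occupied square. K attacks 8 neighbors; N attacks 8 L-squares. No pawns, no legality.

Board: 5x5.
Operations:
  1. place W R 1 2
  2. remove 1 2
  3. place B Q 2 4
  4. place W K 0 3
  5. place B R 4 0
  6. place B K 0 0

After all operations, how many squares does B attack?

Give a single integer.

Op 1: place WR@(1,2)
Op 2: remove (1,2)
Op 3: place BQ@(2,4)
Op 4: place WK@(0,3)
Op 5: place BR@(4,0)
Op 6: place BK@(0,0)
Per-piece attacks for B:
  BK@(0,0): attacks (0,1) (1,0) (1,1)
  BQ@(2,4): attacks (2,3) (2,2) (2,1) (2,0) (3,4) (4,4) (1,4) (0,4) (3,3) (4,2) (1,3) (0,2)
  BR@(4,0): attacks (4,1) (4,2) (4,3) (4,4) (3,0) (2,0) (1,0) (0,0) [ray(-1,0) blocked at (0,0)]
Union (19 distinct): (0,0) (0,1) (0,2) (0,4) (1,0) (1,1) (1,3) (1,4) (2,0) (2,1) (2,2) (2,3) (3,0) (3,3) (3,4) (4,1) (4,2) (4,3) (4,4)

Answer: 19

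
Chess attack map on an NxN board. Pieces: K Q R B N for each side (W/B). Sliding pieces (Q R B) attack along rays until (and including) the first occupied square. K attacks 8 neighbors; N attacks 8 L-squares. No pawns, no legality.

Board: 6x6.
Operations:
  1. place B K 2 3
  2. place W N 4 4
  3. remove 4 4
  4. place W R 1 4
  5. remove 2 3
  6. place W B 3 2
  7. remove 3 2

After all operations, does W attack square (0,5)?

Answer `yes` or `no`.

Op 1: place BK@(2,3)
Op 2: place WN@(4,4)
Op 3: remove (4,4)
Op 4: place WR@(1,4)
Op 5: remove (2,3)
Op 6: place WB@(3,2)
Op 7: remove (3,2)
Per-piece attacks for W:
  WR@(1,4): attacks (1,5) (1,3) (1,2) (1,1) (1,0) (2,4) (3,4) (4,4) (5,4) (0,4)
W attacks (0,5): no

Answer: no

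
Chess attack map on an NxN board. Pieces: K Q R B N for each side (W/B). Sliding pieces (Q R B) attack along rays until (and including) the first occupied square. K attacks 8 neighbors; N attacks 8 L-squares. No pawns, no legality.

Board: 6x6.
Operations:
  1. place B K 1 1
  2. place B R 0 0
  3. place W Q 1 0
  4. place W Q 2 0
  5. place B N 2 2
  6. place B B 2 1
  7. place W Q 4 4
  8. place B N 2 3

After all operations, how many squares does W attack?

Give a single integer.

Op 1: place BK@(1,1)
Op 2: place BR@(0,0)
Op 3: place WQ@(1,0)
Op 4: place WQ@(2,0)
Op 5: place BN@(2,2)
Op 6: place BB@(2,1)
Op 7: place WQ@(4,4)
Op 8: place BN@(2,3)
Per-piece attacks for W:
  WQ@(1,0): attacks (1,1) (2,0) (0,0) (2,1) (0,1) [ray(0,1) blocked at (1,1); ray(1,0) blocked at (2,0); ray(-1,0) blocked at (0,0); ray(1,1) blocked at (2,1)]
  WQ@(2,0): attacks (2,1) (3,0) (4,0) (5,0) (1,0) (3,1) (4,2) (5,3) (1,1) [ray(0,1) blocked at (2,1); ray(-1,0) blocked at (1,0); ray(-1,1) blocked at (1,1)]
  WQ@(4,4): attacks (4,5) (4,3) (4,2) (4,1) (4,0) (5,4) (3,4) (2,4) (1,4) (0,4) (5,5) (5,3) (3,5) (3,3) (2,2) [ray(-1,-1) blocked at (2,2)]
Union (24 distinct): (0,0) (0,1) (0,4) (1,0) (1,1) (1,4) (2,0) (2,1) (2,2) (2,4) (3,0) (3,1) (3,3) (3,4) (3,5) (4,0) (4,1) (4,2) (4,3) (4,5) (5,0) (5,3) (5,4) (5,5)

Answer: 24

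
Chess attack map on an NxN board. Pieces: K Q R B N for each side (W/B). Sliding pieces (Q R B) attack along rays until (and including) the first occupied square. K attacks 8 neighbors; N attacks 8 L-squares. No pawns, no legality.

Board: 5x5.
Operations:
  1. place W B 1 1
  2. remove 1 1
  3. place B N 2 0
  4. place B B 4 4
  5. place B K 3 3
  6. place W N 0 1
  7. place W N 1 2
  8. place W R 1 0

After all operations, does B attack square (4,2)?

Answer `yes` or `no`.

Op 1: place WB@(1,1)
Op 2: remove (1,1)
Op 3: place BN@(2,0)
Op 4: place BB@(4,4)
Op 5: place BK@(3,3)
Op 6: place WN@(0,1)
Op 7: place WN@(1,2)
Op 8: place WR@(1,0)
Per-piece attacks for B:
  BN@(2,0): attacks (3,2) (4,1) (1,2) (0,1)
  BK@(3,3): attacks (3,4) (3,2) (4,3) (2,3) (4,4) (4,2) (2,4) (2,2)
  BB@(4,4): attacks (3,3) [ray(-1,-1) blocked at (3,3)]
B attacks (4,2): yes

Answer: yes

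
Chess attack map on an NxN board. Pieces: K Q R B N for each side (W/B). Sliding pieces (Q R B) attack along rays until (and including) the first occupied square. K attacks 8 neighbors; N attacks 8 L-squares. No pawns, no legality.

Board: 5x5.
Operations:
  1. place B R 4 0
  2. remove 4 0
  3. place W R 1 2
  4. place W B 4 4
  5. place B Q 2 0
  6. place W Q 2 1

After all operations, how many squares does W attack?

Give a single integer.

Answer: 19

Derivation:
Op 1: place BR@(4,0)
Op 2: remove (4,0)
Op 3: place WR@(1,2)
Op 4: place WB@(4,4)
Op 5: place BQ@(2,0)
Op 6: place WQ@(2,1)
Per-piece attacks for W:
  WR@(1,2): attacks (1,3) (1,4) (1,1) (1,0) (2,2) (3,2) (4,2) (0,2)
  WQ@(2,1): attacks (2,2) (2,3) (2,4) (2,0) (3,1) (4,1) (1,1) (0,1) (3,2) (4,3) (3,0) (1,2) (1,0) [ray(0,-1) blocked at (2,0); ray(-1,1) blocked at (1,2)]
  WB@(4,4): attacks (3,3) (2,2) (1,1) (0,0)
Union (19 distinct): (0,0) (0,1) (0,2) (1,0) (1,1) (1,2) (1,3) (1,4) (2,0) (2,2) (2,3) (2,4) (3,0) (3,1) (3,2) (3,3) (4,1) (4,2) (4,3)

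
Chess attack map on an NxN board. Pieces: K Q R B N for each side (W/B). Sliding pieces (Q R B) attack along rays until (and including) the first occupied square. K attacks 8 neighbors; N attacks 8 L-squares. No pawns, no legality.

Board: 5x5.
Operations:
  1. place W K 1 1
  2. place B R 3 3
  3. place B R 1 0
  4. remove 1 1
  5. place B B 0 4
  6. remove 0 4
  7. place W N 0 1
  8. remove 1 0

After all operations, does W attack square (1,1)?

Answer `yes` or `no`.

Answer: no

Derivation:
Op 1: place WK@(1,1)
Op 2: place BR@(3,3)
Op 3: place BR@(1,0)
Op 4: remove (1,1)
Op 5: place BB@(0,4)
Op 6: remove (0,4)
Op 7: place WN@(0,1)
Op 8: remove (1,0)
Per-piece attacks for W:
  WN@(0,1): attacks (1,3) (2,2) (2,0)
W attacks (1,1): no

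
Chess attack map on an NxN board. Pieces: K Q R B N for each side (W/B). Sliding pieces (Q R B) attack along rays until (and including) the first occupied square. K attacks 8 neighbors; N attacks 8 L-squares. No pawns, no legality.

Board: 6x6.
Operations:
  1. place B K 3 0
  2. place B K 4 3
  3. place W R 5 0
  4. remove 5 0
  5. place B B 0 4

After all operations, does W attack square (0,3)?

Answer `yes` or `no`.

Op 1: place BK@(3,0)
Op 2: place BK@(4,3)
Op 3: place WR@(5,0)
Op 4: remove (5,0)
Op 5: place BB@(0,4)
Per-piece attacks for W:
W attacks (0,3): no

Answer: no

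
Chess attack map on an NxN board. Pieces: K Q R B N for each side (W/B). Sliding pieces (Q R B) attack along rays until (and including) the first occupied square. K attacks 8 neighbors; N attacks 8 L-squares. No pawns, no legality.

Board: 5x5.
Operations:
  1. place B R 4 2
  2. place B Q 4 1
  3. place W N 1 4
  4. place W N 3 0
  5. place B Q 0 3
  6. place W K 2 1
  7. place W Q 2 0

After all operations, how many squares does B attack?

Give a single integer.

Op 1: place BR@(4,2)
Op 2: place BQ@(4,1)
Op 3: place WN@(1,4)
Op 4: place WN@(3,0)
Op 5: place BQ@(0,3)
Op 6: place WK@(2,1)
Op 7: place WQ@(2,0)
Per-piece attacks for B:
  BQ@(0,3): attacks (0,4) (0,2) (0,1) (0,0) (1,3) (2,3) (3,3) (4,3) (1,4) (1,2) (2,1) [ray(1,1) blocked at (1,4); ray(1,-1) blocked at (2,1)]
  BQ@(4,1): attacks (4,2) (4,0) (3,1) (2,1) (3,2) (2,3) (1,4) (3,0) [ray(0,1) blocked at (4,2); ray(-1,0) blocked at (2,1); ray(-1,1) blocked at (1,4); ray(-1,-1) blocked at (3,0)]
  BR@(4,2): attacks (4,3) (4,4) (4,1) (3,2) (2,2) (1,2) (0,2) [ray(0,-1) blocked at (4,1)]
Union (19 distinct): (0,0) (0,1) (0,2) (0,4) (1,2) (1,3) (1,4) (2,1) (2,2) (2,3) (3,0) (3,1) (3,2) (3,3) (4,0) (4,1) (4,2) (4,3) (4,4)

Answer: 19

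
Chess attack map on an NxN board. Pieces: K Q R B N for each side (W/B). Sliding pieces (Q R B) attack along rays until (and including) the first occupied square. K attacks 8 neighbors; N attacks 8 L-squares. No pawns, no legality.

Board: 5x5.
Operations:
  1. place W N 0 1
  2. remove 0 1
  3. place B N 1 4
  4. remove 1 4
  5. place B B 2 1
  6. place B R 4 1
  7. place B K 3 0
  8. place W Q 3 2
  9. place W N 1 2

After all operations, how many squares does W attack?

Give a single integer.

Op 1: place WN@(0,1)
Op 2: remove (0,1)
Op 3: place BN@(1,4)
Op 4: remove (1,4)
Op 5: place BB@(2,1)
Op 6: place BR@(4,1)
Op 7: place BK@(3,0)
Op 8: place WQ@(3,2)
Op 9: place WN@(1,2)
Per-piece attacks for W:
  WN@(1,2): attacks (2,4) (3,3) (0,4) (2,0) (3,1) (0,0)
  WQ@(3,2): attacks (3,3) (3,4) (3,1) (3,0) (4,2) (2,2) (1,2) (4,3) (4,1) (2,3) (1,4) (2,1) [ray(0,-1) blocked at (3,0); ray(-1,0) blocked at (1,2); ray(1,-1) blocked at (4,1); ray(-1,-1) blocked at (2,1)]
Union (16 distinct): (0,0) (0,4) (1,2) (1,4) (2,0) (2,1) (2,2) (2,3) (2,4) (3,0) (3,1) (3,3) (3,4) (4,1) (4,2) (4,3)

Answer: 16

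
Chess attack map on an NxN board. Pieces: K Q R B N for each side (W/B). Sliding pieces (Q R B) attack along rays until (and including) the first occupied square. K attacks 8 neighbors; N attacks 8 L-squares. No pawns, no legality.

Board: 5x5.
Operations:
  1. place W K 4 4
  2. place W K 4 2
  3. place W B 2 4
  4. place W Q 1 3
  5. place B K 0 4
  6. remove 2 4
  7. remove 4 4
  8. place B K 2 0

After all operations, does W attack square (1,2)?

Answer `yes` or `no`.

Op 1: place WK@(4,4)
Op 2: place WK@(4,2)
Op 3: place WB@(2,4)
Op 4: place WQ@(1,3)
Op 5: place BK@(0,4)
Op 6: remove (2,4)
Op 7: remove (4,4)
Op 8: place BK@(2,0)
Per-piece attacks for W:
  WQ@(1,3): attacks (1,4) (1,2) (1,1) (1,0) (2,3) (3,3) (4,3) (0,3) (2,4) (2,2) (3,1) (4,0) (0,4) (0,2) [ray(-1,1) blocked at (0,4)]
  WK@(4,2): attacks (4,3) (4,1) (3,2) (3,3) (3,1)
W attacks (1,2): yes

Answer: yes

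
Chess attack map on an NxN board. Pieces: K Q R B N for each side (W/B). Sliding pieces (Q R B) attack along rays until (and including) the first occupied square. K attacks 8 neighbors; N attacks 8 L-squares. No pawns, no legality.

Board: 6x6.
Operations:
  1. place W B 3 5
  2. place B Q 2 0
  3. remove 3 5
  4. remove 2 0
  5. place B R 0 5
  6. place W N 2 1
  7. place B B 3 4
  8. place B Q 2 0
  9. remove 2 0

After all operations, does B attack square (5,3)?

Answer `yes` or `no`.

Op 1: place WB@(3,5)
Op 2: place BQ@(2,0)
Op 3: remove (3,5)
Op 4: remove (2,0)
Op 5: place BR@(0,5)
Op 6: place WN@(2,1)
Op 7: place BB@(3,4)
Op 8: place BQ@(2,0)
Op 9: remove (2,0)
Per-piece attacks for B:
  BR@(0,5): attacks (0,4) (0,3) (0,2) (0,1) (0,0) (1,5) (2,5) (3,5) (4,5) (5,5)
  BB@(3,4): attacks (4,5) (4,3) (5,2) (2,5) (2,3) (1,2) (0,1)
B attacks (5,3): no

Answer: no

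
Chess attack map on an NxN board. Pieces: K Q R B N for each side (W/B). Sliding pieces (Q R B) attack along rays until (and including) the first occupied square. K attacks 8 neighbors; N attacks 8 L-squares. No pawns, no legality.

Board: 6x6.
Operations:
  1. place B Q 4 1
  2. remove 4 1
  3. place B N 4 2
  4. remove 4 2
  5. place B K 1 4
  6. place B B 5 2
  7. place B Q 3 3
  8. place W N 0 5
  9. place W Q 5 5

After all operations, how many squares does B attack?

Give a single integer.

Op 1: place BQ@(4,1)
Op 2: remove (4,1)
Op 3: place BN@(4,2)
Op 4: remove (4,2)
Op 5: place BK@(1,4)
Op 6: place BB@(5,2)
Op 7: place BQ@(3,3)
Op 8: place WN@(0,5)
Op 9: place WQ@(5,5)
Per-piece attacks for B:
  BK@(1,4): attacks (1,5) (1,3) (2,4) (0,4) (2,5) (2,3) (0,5) (0,3)
  BQ@(3,3): attacks (3,4) (3,5) (3,2) (3,1) (3,0) (4,3) (5,3) (2,3) (1,3) (0,3) (4,4) (5,5) (4,2) (5,1) (2,4) (1,5) (2,2) (1,1) (0,0) [ray(1,1) blocked at (5,5)]
  BB@(5,2): attacks (4,3) (3,4) (2,5) (4,1) (3,0)
Union (23 distinct): (0,0) (0,3) (0,4) (0,5) (1,1) (1,3) (1,5) (2,2) (2,3) (2,4) (2,5) (3,0) (3,1) (3,2) (3,4) (3,5) (4,1) (4,2) (4,3) (4,4) (5,1) (5,3) (5,5)

Answer: 23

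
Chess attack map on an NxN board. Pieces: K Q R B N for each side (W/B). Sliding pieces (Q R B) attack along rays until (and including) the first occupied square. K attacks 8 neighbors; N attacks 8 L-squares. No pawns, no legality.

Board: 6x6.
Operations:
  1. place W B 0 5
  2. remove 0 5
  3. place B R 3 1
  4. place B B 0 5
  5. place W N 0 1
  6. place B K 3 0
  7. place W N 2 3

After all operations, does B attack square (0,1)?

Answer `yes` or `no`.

Op 1: place WB@(0,5)
Op 2: remove (0,5)
Op 3: place BR@(3,1)
Op 4: place BB@(0,5)
Op 5: place WN@(0,1)
Op 6: place BK@(3,0)
Op 7: place WN@(2,3)
Per-piece attacks for B:
  BB@(0,5): attacks (1,4) (2,3) [ray(1,-1) blocked at (2,3)]
  BK@(3,0): attacks (3,1) (4,0) (2,0) (4,1) (2,1)
  BR@(3,1): attacks (3,2) (3,3) (3,4) (3,5) (3,0) (4,1) (5,1) (2,1) (1,1) (0,1) [ray(0,-1) blocked at (3,0); ray(-1,0) blocked at (0,1)]
B attacks (0,1): yes

Answer: yes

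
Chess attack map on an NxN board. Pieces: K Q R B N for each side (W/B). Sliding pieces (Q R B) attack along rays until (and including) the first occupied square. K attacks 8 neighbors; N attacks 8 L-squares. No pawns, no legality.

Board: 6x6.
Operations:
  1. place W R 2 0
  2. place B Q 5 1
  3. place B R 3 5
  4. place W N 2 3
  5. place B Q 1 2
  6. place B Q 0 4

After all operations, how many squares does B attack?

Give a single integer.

Op 1: place WR@(2,0)
Op 2: place BQ@(5,1)
Op 3: place BR@(3,5)
Op 4: place WN@(2,3)
Op 5: place BQ@(1,2)
Op 6: place BQ@(0,4)
Per-piece attacks for B:
  BQ@(0,4): attacks (0,5) (0,3) (0,2) (0,1) (0,0) (1,4) (2,4) (3,4) (4,4) (5,4) (1,5) (1,3) (2,2) (3,1) (4,0)
  BQ@(1,2): attacks (1,3) (1,4) (1,5) (1,1) (1,0) (2,2) (3,2) (4,2) (5,2) (0,2) (2,3) (2,1) (3,0) (0,3) (0,1) [ray(1,1) blocked at (2,3)]
  BR@(3,5): attacks (3,4) (3,3) (3,2) (3,1) (3,0) (4,5) (5,5) (2,5) (1,5) (0,5)
  BQ@(5,1): attacks (5,2) (5,3) (5,4) (5,5) (5,0) (4,1) (3,1) (2,1) (1,1) (0,1) (4,2) (3,3) (2,4) (1,5) (4,0)
Union (30 distinct): (0,0) (0,1) (0,2) (0,3) (0,5) (1,0) (1,1) (1,3) (1,4) (1,5) (2,1) (2,2) (2,3) (2,4) (2,5) (3,0) (3,1) (3,2) (3,3) (3,4) (4,0) (4,1) (4,2) (4,4) (4,5) (5,0) (5,2) (5,3) (5,4) (5,5)

Answer: 30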